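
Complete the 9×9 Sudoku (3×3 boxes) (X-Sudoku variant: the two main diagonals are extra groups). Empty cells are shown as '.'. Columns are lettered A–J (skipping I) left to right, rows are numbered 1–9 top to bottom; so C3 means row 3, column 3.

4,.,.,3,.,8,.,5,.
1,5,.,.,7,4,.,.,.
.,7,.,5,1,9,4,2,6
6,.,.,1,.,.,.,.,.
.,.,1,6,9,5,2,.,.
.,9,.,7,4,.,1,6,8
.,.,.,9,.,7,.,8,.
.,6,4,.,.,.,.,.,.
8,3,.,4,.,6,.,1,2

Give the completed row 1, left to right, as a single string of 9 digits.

B1 = 2: row 1 has {3,4,5,8}; col 2 has {3,5,6,7,9}; box has {1,4,5,7} → only 2 remains.
E1 = 6: row 1 has {2,3,4,5,8}; col 5 has {1,4,7,9}; box has {1,3,4,5,7,8,9} → only 6 remains.
J1 = 1: row 1 has {2,3,4,5,6,8}; col 9 has {2,6,8}; box has {2,4,5,6}; anti-diagonal has {4,6,7,8,9} → only 1 remains.
D2 = 2: row 2 has {1,4,5,7}; col 4 has {1,3,4,5,6,7,9}; box has {1,3,4,5,6,7,8,9} → only 2 remains.
H2 = 3: row 2 has {1,2,4,5,7}; col 8 has {1,2,5,6,8}; box has {1,2,4,5,6}; anti-diagonal has {1,4,6,7,8,9} → only 3 remains.
J2 = 9: row 2 has {1,2,3,4,5,7}; col 9 has {1,2,6,8}; box has {1,2,3,4,5,6} → only 9 remains.
A3 = 3: row 3 has {1,2,4,5,6,7,9}; col 1 has {1,4,6,8}; box has {1,2,4,5,7} → only 3 remains.
C3 = 8: row 3 has {1,2,3,4,5,6,7,9}; col 3 has {1,4}; box has {1,2,3,4,5,7}; main diagonal has {1,2,4,5,9} → only 8 remains.
F4 = 2: row 4 has {1,6}; col 6 has {4,5,6,7,8,9}; box has {1,4,5,6,7,9}; anti-diagonal has {1,3,4,6,7,8,9} → only 2 remains.
A5 = 7: row 5 has {1,2,5,6,9}; col 1 has {1,3,4,6,8}; box has {1,6,9} → only 7 remains.
H5 = 4: row 5 has {1,2,5,6,7,9}; col 8 has {1,2,3,5,6,8}; box has {1,2,6,8} → only 4 remains.
J5 = 3: row 5 has {1,2,4,5,6,7,9}; col 9 has {1,2,6,8,9}; box has {1,2,4,6,8} → only 3 remains.
F6 = 3: row 6 has {1,4,6,7,8,9}; col 6 has {2,4,5,6,7,8,9}; box has {1,2,4,5,6,7,9}; main diagonal has {1,2,4,5,8,9} → only 3 remains.
B7 = 1: row 7 has {7,8,9}; col 2 has {2,3,5,6,7,9}; box has {3,4,6,8} → only 1 remains.
C7 = 5: row 7 has {1,7,8,9}; col 3 has {1,4,8}; box has {1,3,4,6,8}; anti-diagonal has {1,2,3,4,6,7,8,9} → only 5 remains.
G7 = 6: row 7 has {1,5,7,8,9}; col 7 has {1,2,4}; box has {1,2,8}; main diagonal has {1,2,3,4,5,8,9} → only 6 remains.
J7 = 4: row 7 has {1,5,6,7,8,9}; col 9 has {1,2,3,6,8,9}; box has {1,2,6,8} → only 4 remains.
D8 = 8: row 8 has {4,6}; col 4 has {1,2,3,4,5,6,7,9}; box has {4,6,7,9} → only 8 remains.
F8 = 1: row 8 has {4,6,8}; col 6 has {2,3,4,5,6,7,8,9}; box has {4,6,7,8,9} → only 1 remains.
H8 = 7: row 8 has {1,4,6,8}; col 8 has {1,2,3,4,5,6,8}; box has {1,2,4,6,8}; main diagonal has {1,2,3,4,5,6,8,9} → only 7 remains.
J8 = 5: row 8 has {1,4,6,7,8}; col 9 has {1,2,3,4,6,8,9}; box has {1,2,4,6,7,8} → only 5 remains.
E9 = 5: row 9 has {1,2,3,4,6,8}; col 5 has {1,4,6,7,9}; box has {1,4,6,7,8,9} → only 5 remains.
G9 = 9: row 9 has {1,2,3,4,5,6,8}; col 7 has {1,2,4,6}; box has {1,2,4,5,6,7,8} → only 9 remains.
C1 = 9: row 1 has {1,2,3,4,5,6,8}; col 3 has {1,4,5,8}; box has {1,2,3,4,5,7,8} → only 9 remains.
G1 = 7: row 1 has {1,2,3,4,5,6,8,9}; col 7 has {1,2,4,6,9}; box has {1,2,3,4,5,6,9} → only 7 remains.

429368751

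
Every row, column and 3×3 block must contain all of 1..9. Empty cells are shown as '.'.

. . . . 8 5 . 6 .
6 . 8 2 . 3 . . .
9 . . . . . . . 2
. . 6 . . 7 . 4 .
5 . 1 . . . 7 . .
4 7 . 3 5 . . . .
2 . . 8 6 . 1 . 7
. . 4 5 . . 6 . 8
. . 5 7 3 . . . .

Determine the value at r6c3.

2

r7c6 = 4: in row 7, 4 can only go here (every other open cell in that row sees a 4).
r7c8 = 5: in row 7, 5 can only go here (every other open cell in that row sees a 5).
r8c1 = 7: in row 8, 7 can only go here (every other open cell in that row sees a 7).
r1c3 = 7: in row 1, 7 can only go here (every other open cell in that row sees a 7).
r3c3 = 3: row 3 has {2,9}; col 3 has {1,4,5,6,7,8}; box has {6,7,8,9} → only 3 remains.
r7c3 = 9: row 7 has {1,2,4,5,6,7,8}; col 3 has {1,3,4,5,6,7,8}; box has {2,4,5,7} → only 9 remains.
r1c1 = 1: row 1 has {5,6,7,8}; col 1 has {2,4,5,6,7,9}; box has {3,6,7,8,9} → only 1 remains.
r6c3 = 2: row 6 has {3,4,5,7}; col 3 has {1,3,4,5,6,7,8,9}; box has {1,4,5,6,7} → only 2 remains.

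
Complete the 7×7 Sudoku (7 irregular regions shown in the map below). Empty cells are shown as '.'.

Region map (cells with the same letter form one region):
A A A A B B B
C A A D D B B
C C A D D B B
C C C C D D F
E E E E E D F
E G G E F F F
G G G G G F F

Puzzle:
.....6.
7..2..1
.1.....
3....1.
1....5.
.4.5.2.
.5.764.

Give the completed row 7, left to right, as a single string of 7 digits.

2517643

r2c6 = 3: row 2 has {1,2,7}; col 6 has {1,2,4,5,6}; region has {1,6} → only 3 remains.
r3c6 = 7: row 3 has {1}; col 6 has {1,2,3,4,5,6}; region has {1,3,6} → only 7 remains.
r6c1 = 6: row 6 has {2,4,5}; col 1 has {1,3,7}; region has {1,5} → only 6 remains.
r7c1 = 2: row 7 has {4,5,6,7}; col 1 has {1,3,6,7}; region has {4,5,6,7} → only 2 remains.
r7c7 = 3: row 7 has {2,4,5,6,7}; col 7 has {1}; region has {2,4} → only 3 remains.
r2c2 = 6: row 2 has {1,2,3,7}; col 2 has {1,4,5}; region has {} → only 6 remains.
r2c5 = 4: row 2 has {1,2,3,6,7}; col 5 has {6}; region has {1,2,5} → only 4 remains.
r3c5 = 3: row 3 has {1,7}; col 5 has {4,6}; region has {1,2,4,5} → only 3 remains.
r4c2 = 2: row 4 has {1,3}; col 2 has {1,4,5,6}; region has {1,3,7} → only 2 remains.
r4c5 = 7: row 4 has {1,2,3}; col 5 has {3,4,6}; region has {1,2,3,4,5} → only 7 remains.
r5c5 = 2: row 5 has {1,5}; col 5 has {3,4,6,7}; region has {1,5,6} → only 2 remains.
r6c5 = 1: row 6 has {2,4,5,6}; col 5 has {2,3,4,6,7}; region has {2,3,4} → only 1 remains.
r6c7 = 7: row 6 has {1,2,4,5,6}; col 7 has {1,3}; region has {1,2,3,4} → only 7 remains.
r7c3 = 1: row 7 has {2,3,4,5,6,7}; col 3 has {}; region has {2,4,5,6,7} → only 1 remains.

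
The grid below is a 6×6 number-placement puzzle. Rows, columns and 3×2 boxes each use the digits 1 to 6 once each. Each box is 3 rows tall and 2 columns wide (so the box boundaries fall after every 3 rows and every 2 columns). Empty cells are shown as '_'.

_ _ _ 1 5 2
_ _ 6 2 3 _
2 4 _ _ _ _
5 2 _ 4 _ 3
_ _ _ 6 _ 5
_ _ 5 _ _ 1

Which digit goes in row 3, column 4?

row 2, column 1 = 1 (sole candidate).
row 2, column 2 = 5 (sole candidate).
row 2, column 6 = 4 (sole candidate).
row 3, column 3 = 3 (sole candidate).
row 3, column 4 = 5: row 3 has {2,3,4}; col 4 has {1,2,4,6}; box has {1,2,3,6} → only 5 remains.

5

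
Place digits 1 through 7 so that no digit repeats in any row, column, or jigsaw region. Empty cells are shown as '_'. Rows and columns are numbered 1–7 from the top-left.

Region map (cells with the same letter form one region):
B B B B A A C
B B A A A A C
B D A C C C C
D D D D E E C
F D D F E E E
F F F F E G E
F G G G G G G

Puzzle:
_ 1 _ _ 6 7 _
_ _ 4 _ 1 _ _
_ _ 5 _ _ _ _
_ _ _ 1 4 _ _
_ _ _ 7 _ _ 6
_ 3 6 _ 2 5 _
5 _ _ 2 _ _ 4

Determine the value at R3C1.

R2C4 = 3: row 2 has {1,4}; col 4 has {1,2,7}; region has {1,4,5,6,7} → only 3 remains.
R2C6 = 2: row 2 has {1,3,4}; col 6 has {5,7}; region has {1,3,4,5,6,7} → only 2 remains.
R4C6 = 3: row 4 has {1,4}; col 6 has {2,5,7}; region has {2,4,6} → only 3 remains.
R5C5 = 5: row 5 has {6,7}; col 5 has {1,2,4,6}; region has {2,3,4,6} → only 5 remains.
R5C6 = 1: row 5 has {5,6,7}; col 6 has {2,3,5,7}; region has {2,3,4,5,6} → only 1 remains.
R6C4 = 4: row 6 has {2,3,5,6}; col 4 has {1,2,3,7}; region has {3,5,6,7} → only 4 remains.
R6C7 = 7: row 6 has {2,3,4,5,6}; col 7 has {4,6}; region has {1,2,3,4,5,6} → only 7 remains.
R7C6 = 6: row 7 has {2,4,5}; col 6 has {1,2,3,5,7}; region has {2,4,5} → only 6 remains.
R1C4 = 5: row 1 has {1,6,7}; col 4 has {1,2,3,4,7}; region has {1} → only 5 remains.
R2C7 = 5: row 2 has {1,2,3,4}; col 7 has {4,6,7}; region has {} → only 5 remains.
R3C4 = 6: row 3 has {5}; col 4 has {1,2,3,4,5,7}; region has {5} → only 6 remains.
R3C6 = 4: row 3 has {5,6}; col 6 has {1,2,3,5,6,7}; region has {5,6} → only 4 remains.
R4C7 = 2: row 4 has {1,3,4}; col 7 has {4,5,6,7}; region has {4,5,6} → only 2 remains.
R5C1 = 2: row 5 has {1,5,6,7}; col 1 has {5}; region has {3,4,5,6,7} → only 2 remains.
R5C2 = 4: row 5 has {1,2,5,6,7}; col 2 has {1,3}; region has {1} → only 4 remains.
R5C3 = 3: row 5 has {1,2,4,5,6,7}; col 3 has {4,5,6}; region has {1,4} → only 3 remains.
R6C1 = 1: row 6 has {2,3,4,5,6,7}; col 1 has {2,5}; region has {2,3,4,5,6,7} → only 1 remains.
R7C2 = 7: row 7 has {2,4,5,6}; col 2 has {1,3,4}; region has {2,4,5,6} → only 7 remains.
R7C3 = 1: row 7 has {2,4,5,6,7}; col 3 has {3,4,5,6}; region has {2,4,5,6,7} → only 1 remains.
R7C5 = 3: row 7 has {1,2,4,5,6,7}; col 5 has {1,2,4,5,6}; region has {1,2,4,5,6,7} → only 3 remains.
R1C3 = 2: row 1 has {1,5,6,7}; col 3 has {1,3,4,5,6}; region has {1,5} → only 2 remains.
R1C7 = 3: row 1 has {1,2,5,6,7}; col 7 has {2,4,5,6,7}; region has {2,4,5,6} → only 3 remains.
R2C2 = 6: row 2 has {1,2,3,4,5}; col 2 has {1,3,4,7}; region has {1,2,5} → only 6 remains.
R3C2 = 2: row 3 has {4,5,6}; col 2 has {1,3,4,6,7}; region has {1,3,4} → only 2 remains.
R3C5 = 7: row 3 has {2,4,5,6}; col 5 has {1,2,3,4,5,6}; region has {2,3,4,5,6} → only 7 remains.
R3C7 = 1: row 3 has {2,4,5,6,7}; col 7 has {2,3,4,5,6,7}; region has {2,3,4,5,6,7} → only 1 remains.
R4C2 = 5: row 4 has {1,2,3,4}; col 2 has {1,2,3,4,6,7}; region has {1,2,3,4} → only 5 remains.
R4C3 = 7: row 4 has {1,2,3,4,5}; col 3 has {1,2,3,4,5,6}; region has {1,2,3,4,5} → only 7 remains.
R1C1 = 4: row 1 has {1,2,3,5,6,7}; col 1 has {1,2,5}; region has {1,2,5,6} → only 4 remains.
R2C1 = 7: row 2 has {1,2,3,4,5,6}; col 1 has {1,2,4,5}; region has {1,2,4,5,6} → only 7 remains.
R3C1 = 3: row 3 has {1,2,4,5,6,7}; col 1 has {1,2,4,5,7}; region has {1,2,4,5,6,7} → only 3 remains.

3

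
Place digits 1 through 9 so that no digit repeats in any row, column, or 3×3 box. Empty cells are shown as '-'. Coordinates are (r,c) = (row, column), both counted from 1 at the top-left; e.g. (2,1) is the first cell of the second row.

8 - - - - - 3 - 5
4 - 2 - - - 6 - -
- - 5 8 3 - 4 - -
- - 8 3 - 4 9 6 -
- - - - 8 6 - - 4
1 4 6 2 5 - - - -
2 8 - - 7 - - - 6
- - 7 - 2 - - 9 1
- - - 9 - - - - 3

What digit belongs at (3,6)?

(4,5) = 1: row 4 has {3,4,6,8,9}; col 5 has {2,3,5,7,8}; box has {2,3,4,5,6,8} → only 1 remains.
(5,4) = 7: row 5 has {4,6,8}; col 4 has {2,3,8,9}; box has {1,2,3,4,5,6,8} → only 7 remains.
(6,6) = 9: row 6 has {1,2,4,5,6}; col 6 has {4,6}; box has {1,2,3,4,5,6,7,8} → only 9 remains.
(7,7) = 5: row 7 has {2,6,7,8}; col 7 has {3,4,6,9}; box has {1,3,6,9} → only 5 remains.
(7,8) = 4: row 7 has {2,5,6,7,8}; col 8 has {6,9}; box has {1,3,5,6,9} → only 4 remains.
(8,7) = 8: row 8 has {1,2,7,9}; col 7 has {3,4,5,6,9}; box has {1,3,4,5,6,9} → only 8 remains.
(2,5) = 9: row 2 has {2,4,6}; col 5 has {1,2,3,5,7,8}; box has {3,8} → only 9 remains.
(6,7) = 7: row 6 has {1,2,4,5,6,9}; col 7 has {3,4,5,6,8,9}; box has {4,6,9} → only 7 remains.
(6,9) = 8: row 6 has {1,2,4,5,6,7,9}; col 9 has {1,3,4,5,6}; box has {4,6,7,9} → only 8 remains.
(7,4) = 1: row 7 has {2,4,5,6,7,8}; col 4 has {2,3,7,8,9}; box has {2,7,9} → only 1 remains.
(7,6) = 3: row 7 has {1,2,4,5,6,7,8}; col 6 has {4,6,9}; box has {1,2,7,9} → only 3 remains.
(8,6) = 5: row 8 has {1,2,7,8,9}; col 6 has {3,4,6,9}; box has {1,2,3,7,9} → only 5 remains.
(9,6) = 8: row 9 has {3,9}; col 6 has {3,4,5,6,9}; box has {1,2,3,5,7,9} → only 8 remains.
(9,7) = 2: row 9 has {3,8,9}; col 7 has {3,4,5,6,7,8,9}; box has {1,3,4,5,6,8,9} → only 2 remains.
(9,8) = 7: row 9 has {2,3,8,9}; col 8 has {4,6,9}; box has {1,2,3,4,5,6,8,9} → only 7 remains.
(2,4) = 5: row 2 has {2,4,6,9}; col 4 has {1,2,3,7,8,9}; box has {3,8,9} → only 5 remains.
(2,9) = 7: row 2 has {2,4,5,6,9}; col 9 has {1,3,4,5,6,8}; box has {3,4,5,6} → only 7 remains.
(4,9) = 2: row 4 has {1,3,4,6,8,9}; col 9 has {1,3,4,5,6,7,8}; box has {4,6,7,8,9} → only 2 remains.
(5,7) = 1: row 5 has {4,6,7,8}; col 7 has {2,3,4,5,6,7,8,9}; box has {2,4,6,7,8,9} → only 1 remains.
(6,8) = 3: row 6 has {1,2,4,5,6,7,8,9}; col 8 has {4,6,7,9}; box has {1,2,4,6,7,8,9} → only 3 remains.
(7,3) = 9: row 7 has {1,2,3,4,5,6,7,8}; col 3 has {2,5,6,7,8}; box has {2,7,8} → only 9 remains.
(1,3) = 1: row 1 has {3,5,8}; col 3 has {2,5,6,7,8,9}; box has {2,4,5,8} → only 1 remains.
(1,8) = 2: row 1 has {1,3,5,8}; col 8 has {3,4,6,7,9}; box has {3,4,5,6,7} → only 2 remains.
(2,2) = 3: row 2 has {2,4,5,6,7,9}; col 2 has {4,8}; box has {1,2,4,5,8} → only 3 remains.
(2,6) = 1: row 2 has {2,3,4,5,6,7,9}; col 6 has {3,4,5,6,8,9}; box has {3,5,8,9} → only 1 remains.
(2,8) = 8: row 2 has {1,2,3,4,5,6,7,9}; col 8 has {2,3,4,6,7,9}; box has {2,3,4,5,6,7} → only 8 remains.
(3,8) = 1: row 3 has {3,4,5,8}; col 8 has {2,3,4,6,7,8,9}; box has {2,3,4,5,6,7,8} → only 1 remains.
(3,9) = 9: row 3 has {1,3,4,5,8}; col 9 has {1,2,3,4,5,6,7,8}; box has {1,2,3,4,5,6,7,8} → only 9 remains.
(5,3) = 3: row 5 has {1,4,6,7,8}; col 3 has {1,2,5,6,7,8,9}; box has {1,4,6,8} → only 3 remains.
(5,8) = 5: row 5 has {1,3,4,6,7,8}; col 8 has {1,2,3,4,6,7,8,9}; box has {1,2,3,4,6,7,8,9} → only 5 remains.
(8,2) = 6: row 8 has {1,2,5,7,8,9}; col 2 has {3,4,8}; box has {2,7,8,9} → only 6 remains.
(8,4) = 4: row 8 has {1,2,5,6,7,8,9}; col 4 has {1,2,3,5,7,8,9}; box has {1,2,3,5,7,8,9} → only 4 remains.
(9,1) = 5: row 9 has {2,3,7,8,9}; col 1 has {1,2,4,8}; box has {2,6,7,8,9} → only 5 remains.
(9,2) = 1: row 9 has {2,3,5,7,8,9}; col 2 has {3,4,6,8}; box has {2,5,6,7,8,9} → only 1 remains.
(9,3) = 4: row 9 has {1,2,3,5,7,8,9}; col 3 has {1,2,3,5,6,7,8,9}; box has {1,2,5,6,7,8,9} → only 4 remains.
(9,5) = 6: row 9 has {1,2,3,4,5,7,8,9}; col 5 has {1,2,3,5,7,8,9}; box has {1,2,3,4,5,7,8,9} → only 6 remains.
(1,4) = 6: row 1 has {1,2,3,5,8}; col 4 has {1,2,3,4,5,7,8,9}; box has {1,3,5,8,9} → only 6 remains.
(1,5) = 4: row 1 has {1,2,3,5,6,8}; col 5 has {1,2,3,5,6,7,8,9}; box has {1,3,5,6,8,9} → only 4 remains.
(1,6) = 7: row 1 has {1,2,3,4,5,6,8}; col 6 has {1,3,4,5,6,8,9}; box has {1,3,4,5,6,8,9} → only 7 remains.
(3,2) = 7: row 3 has {1,3,4,5,8,9}; col 2 has {1,3,4,6,8}; box has {1,2,3,4,5,8} → only 7 remains.
(3,6) = 2: row 3 has {1,3,4,5,7,8,9}; col 6 has {1,3,4,5,6,7,8,9}; box has {1,3,4,5,6,7,8,9} → only 2 remains.

2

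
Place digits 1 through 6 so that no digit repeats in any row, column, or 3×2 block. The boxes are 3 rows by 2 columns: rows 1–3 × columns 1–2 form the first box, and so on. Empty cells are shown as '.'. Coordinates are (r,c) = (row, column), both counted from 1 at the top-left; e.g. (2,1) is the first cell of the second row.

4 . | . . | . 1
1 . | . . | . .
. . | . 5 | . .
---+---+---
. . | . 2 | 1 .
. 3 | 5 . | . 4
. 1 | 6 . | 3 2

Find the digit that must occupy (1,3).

(5,4) = 1: row 5 has {3,4,5}; col 4 has {2,5}; box has {2,5,6} → only 1 remains.
(5,5) = 6: row 5 has {1,3,4,5}; col 5 has {1,3}; box has {1,2,3,4} → only 6 remains.
(6,1) = 5: row 6 has {1,2,3,6}; col 1 has {1,4}; box has {1,3} → only 5 remains.
(6,4) = 4: row 6 has {1,2,3,5,6}; col 4 has {1,2,5}; box has {1,2,5,6} → only 4 remains.
(4,1) = 6: row 4 has {1,2}; col 1 has {1,4,5}; box has {1,3,5} → only 6 remains.
(4,2) = 4: row 4 has {1,2,6}; col 2 has {1,3}; box has {1,3,5,6} → only 4 remains.
(4,3) = 3: row 4 has {1,2,4,6}; col 3 has {5,6}; box has {1,2,4,5,6} → only 3 remains.
(4,6) = 5: row 4 has {1,2,3,4,6}; col 6 has {1,2,4}; box has {1,2,3,4,6} → only 5 remains.
(5,1) = 2: row 5 has {1,3,4,5,6}; col 1 has {1,4,5,6}; box has {1,3,4,5,6} → only 2 remains.
(1,3) = 2: row 1 has {1,4}; col 3 has {3,5,6}; box has {5} → only 2 remains.

2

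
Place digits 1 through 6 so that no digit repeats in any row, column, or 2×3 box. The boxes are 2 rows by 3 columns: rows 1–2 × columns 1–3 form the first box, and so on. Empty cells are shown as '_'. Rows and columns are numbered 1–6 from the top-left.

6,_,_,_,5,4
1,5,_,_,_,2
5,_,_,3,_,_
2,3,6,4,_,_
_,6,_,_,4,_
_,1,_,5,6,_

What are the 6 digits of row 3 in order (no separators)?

541326

r1c2 = 2 (sole candidate).
r1c3 = 3 (sole candidate).
r1c4 = 1 (sole candidate).
r2c3 = 4 (sole candidate).
r2c4 = 6 (sole candidate).
r2c5 = 3 (sole candidate).
r3c2 = 4: row 3 has {3,5}; col 2 has {1,2,3,5,6}; box has {2,3,5,6} → only 4 remains.
r3c3 = 1: row 3 has {3,4,5}; col 3 has {3,4,6}; box has {2,3,4,5,6} → only 1 remains.
r3c5 = 2: row 3 has {1,3,4,5}; col 5 has {3,4,5,6}; box has {3,4} → only 2 remains.
r3c6 = 6: row 3 has {1,2,3,4,5}; col 6 has {2,4}; box has {2,3,4} → only 6 remains.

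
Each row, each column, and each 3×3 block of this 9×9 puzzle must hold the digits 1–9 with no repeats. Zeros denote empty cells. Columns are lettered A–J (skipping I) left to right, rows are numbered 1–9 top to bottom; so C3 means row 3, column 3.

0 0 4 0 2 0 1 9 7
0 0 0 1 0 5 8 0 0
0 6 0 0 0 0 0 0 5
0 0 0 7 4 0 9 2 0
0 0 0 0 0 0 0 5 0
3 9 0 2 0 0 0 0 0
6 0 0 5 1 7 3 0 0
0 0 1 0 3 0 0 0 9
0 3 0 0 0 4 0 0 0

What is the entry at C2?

3

A3 = 1: in row 3, 1 can only go here (every other open cell in that row sees a 1).
C7 = 9: in row 7, 9 can only go here (every other open cell in that row sees a 9).
A2 = 9: in column 1, 9 can only go here (every other open cell in that column sees a 9).
D3 = 4: in column 4, 4 can only go here (every other open cell in that column sees a 4).
G3 = 2: row 3 has {1,4,5,6}; col 7 has {1,3,8,9}; box has {1,5,7,8,9} → only 2 remains.
H3 = 3: row 3 has {1,2,4,5,6}; col 8 has {2,5,9}; box has {1,2,5,7,8,9} → only 3 remains.
C2 = 3: in row 2, 3 can only go here (every other open cell in that row sees a 3).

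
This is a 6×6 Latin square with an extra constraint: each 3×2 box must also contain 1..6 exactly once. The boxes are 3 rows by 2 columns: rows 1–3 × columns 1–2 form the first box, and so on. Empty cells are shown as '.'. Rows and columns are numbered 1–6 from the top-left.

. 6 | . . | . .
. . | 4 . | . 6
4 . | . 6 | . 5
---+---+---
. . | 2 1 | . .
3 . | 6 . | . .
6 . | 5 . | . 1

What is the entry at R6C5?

R4C1 = 5 (sole candidate).
R4C2 = 4 (sole candidate).
R4C6 = 3 (sole candidate).
R5C4 = 4 (sole candidate).
R5C6 = 2 (sole candidate).
R6C2 = 2 (sole candidate).
R6C4 = 3 (sole candidate).
R6C5 = 4: row 6 has {1,2,3,5,6}; col 5 has {}; box has {1,2,3} → only 4 remains.

4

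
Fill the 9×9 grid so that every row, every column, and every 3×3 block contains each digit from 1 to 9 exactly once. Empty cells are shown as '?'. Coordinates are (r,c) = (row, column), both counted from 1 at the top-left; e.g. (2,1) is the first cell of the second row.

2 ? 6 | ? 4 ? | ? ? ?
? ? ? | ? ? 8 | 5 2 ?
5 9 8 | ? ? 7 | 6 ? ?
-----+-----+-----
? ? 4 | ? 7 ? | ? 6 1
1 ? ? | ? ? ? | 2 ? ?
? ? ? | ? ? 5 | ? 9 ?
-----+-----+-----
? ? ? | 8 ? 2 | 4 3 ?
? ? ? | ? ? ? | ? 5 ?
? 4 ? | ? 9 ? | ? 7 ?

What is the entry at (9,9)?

(1,4) = 5 (hidden single in row 1).
(4,2) = 5 (hidden single in row 4).
(4,4) = 2 (hidden single in row 4).
(3,5) = 2 (hidden single in row 3).
(5,9) = 5 (hidden single in row 5).
(9,3) = 5 (hidden single in row 9).
(7,5) = 5 (hidden single in row 7).
(9,9) = 2: in row 9, 2 can only go here (every other open cell in that row sees a 2).

2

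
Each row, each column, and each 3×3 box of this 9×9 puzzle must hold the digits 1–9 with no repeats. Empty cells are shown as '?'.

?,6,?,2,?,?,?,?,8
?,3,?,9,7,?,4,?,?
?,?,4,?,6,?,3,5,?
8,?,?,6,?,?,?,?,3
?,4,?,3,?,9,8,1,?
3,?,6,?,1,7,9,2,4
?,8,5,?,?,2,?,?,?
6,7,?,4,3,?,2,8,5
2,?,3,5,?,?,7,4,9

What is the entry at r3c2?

2

r1c7 = 1: row 1 has {2,6,8}; col 7 has {2,3,4,7,8,9}; box has {3,4,5,8} → only 1 remains.
r2c8 = 6: row 2 has {3,4,7,9}; col 8 has {1,2,4,5,8}; box has {1,3,4,5,8} → only 6 remains.
r2c9 = 2: row 2 has {3,4,6,7,9}; col 9 has {3,4,5,8,9}; box has {1,3,4,5,6,8} → only 2 remains.
r3c9 = 7: row 3 has {3,4,5,6}; col 9 has {2,3,4,5,8,9}; box has {1,2,3,4,5,6,8} → only 7 remains.
r4c7 = 5: row 4 has {3,6,8}; col 7 has {1,2,3,4,7,8,9}; box has {1,2,3,4,8,9} → only 5 remains.
r4c8 = 7: row 4 has {3,5,6,8}; col 8 has {1,2,4,5,6,8}; box has {1,2,3,4,5,8,9} → only 7 remains.
r5c9 = 6: row 5 has {1,3,4,8,9}; col 9 has {2,3,4,5,7,8,9}; box has {1,2,3,4,5,7,8,9} → only 6 remains.
r6c2 = 5: row 6 has {1,2,3,4,6,7,9}; col 2 has {3,4,6,7,8}; box has {3,4,6,8} → only 5 remains.
r6c4 = 8: row 6 has {1,2,3,4,5,6,7,9}; col 4 has {2,3,4,5,6,9}; box has {1,3,6,7,9} → only 8 remains.
r7c5 = 9: row 7 has {2,5,8}; col 5 has {1,3,6,7}; box has {2,3,4,5} → only 9 remains.
r7c7 = 6: row 7 has {2,5,8,9}; col 7 has {1,2,3,4,5,7,8,9}; box has {2,4,5,7,8,9} → only 6 remains.
r7c8 = 3: row 7 has {2,5,6,8,9}; col 8 has {1,2,4,5,6,7,8}; box has {2,4,5,6,7,8,9} → only 3 remains.
r7c9 = 1: row 7 has {2,3,5,6,8,9}; col 9 has {2,3,4,5,6,7,8,9}; box has {2,3,4,5,6,7,8,9} → only 1 remains.
r8c6 = 1: row 8 has {2,3,4,5,6,7,8}; col 6 has {2,7,9}; box has {2,3,4,5,9} → only 1 remains.
r9c2 = 1: row 9 has {2,3,4,5,7,9}; col 2 has {3,4,5,6,7,8}; box has {2,3,5,6,7,8} → only 1 remains.
r9c5 = 8: row 9 has {1,2,3,4,5,7,9}; col 5 has {1,3,6,7,9}; box has {1,2,3,4,5,9} → only 8 remains.
r9c6 = 6: row 9 has {1,2,3,4,5,7,8,9}; col 6 has {1,2,7,9}; box has {1,2,3,4,5,8,9} → only 6 remains.
r1c8 = 9: row 1 has {1,2,6,8}; col 8 has {1,2,3,4,5,6,7,8}; box has {1,2,3,4,5,6,7,8} → only 9 remains.
r3c4 = 1: row 3 has {3,4,5,6,7}; col 4 has {2,3,4,5,6,8,9}; box has {2,6,7,9} → only 1 remains.
r3c6 = 8: row 3 has {1,3,4,5,6,7}; col 6 has {1,2,6,7,9}; box has {1,2,6,7,9} → only 8 remains.
r4c6 = 4: row 4 has {3,5,6,7,8}; col 6 has {1,2,6,7,8,9}; box has {1,3,6,7,8,9} → only 4 remains.
r5c1 = 7: row 5 has {1,3,4,6,8,9}; col 1 has {2,3,6,8}; box has {3,4,5,6,8} → only 7 remains.
r5c3 = 2: row 5 has {1,3,4,6,7,8,9}; col 3 has {3,4,5,6}; box has {3,4,5,6,7,8} → only 2 remains.
r5c5 = 5: row 5 has {1,2,3,4,6,7,8,9}; col 5 has {1,3,6,7,8,9}; box has {1,3,4,6,7,8,9} → only 5 remains.
r7c1 = 4: row 7 has {1,2,3,5,6,8,9}; col 1 has {2,3,6,7,8}; box has {1,2,3,5,6,7,8} → only 4 remains.
r7c4 = 7: row 7 has {1,2,3,4,5,6,8,9}; col 4 has {1,2,3,4,5,6,8,9}; box has {1,2,3,4,5,6,8,9} → only 7 remains.
r8c3 = 9: row 8 has {1,2,3,4,5,6,7,8}; col 3 has {2,3,4,5,6}; box has {1,2,3,4,5,6,7,8} → only 9 remains.
r1c1 = 5: row 1 has {1,2,6,8,9}; col 1 has {2,3,4,6,7,8}; box has {3,4,6} → only 5 remains.
r1c3 = 7: row 1 has {1,2,5,6,8,9}; col 3 has {2,3,4,5,6,9}; box has {3,4,5,6} → only 7 remains.
r1c5 = 4: row 1 has {1,2,5,6,7,8,9}; col 5 has {1,3,5,6,7,8,9}; box has {1,2,6,7,8,9} → only 4 remains.
r1c6 = 3: row 1 has {1,2,4,5,6,7,8,9}; col 6 has {1,2,4,6,7,8,9}; box has {1,2,4,6,7,8,9} → only 3 remains.
r2c1 = 1: row 2 has {2,3,4,6,7,9}; col 1 has {2,3,4,5,6,7,8}; box has {3,4,5,6,7} → only 1 remains.
r2c3 = 8: row 2 has {1,2,3,4,6,7,9}; col 3 has {2,3,4,5,6,7,9}; box has {1,3,4,5,6,7} → only 8 remains.
r2c6 = 5: row 2 has {1,2,3,4,6,7,8,9}; col 6 has {1,2,3,4,6,7,8,9}; box has {1,2,3,4,6,7,8,9} → only 5 remains.
r3c1 = 9: row 3 has {1,3,4,5,6,7,8}; col 1 has {1,2,3,4,5,6,7,8}; box has {1,3,4,5,6,7,8} → only 9 remains.
r3c2 = 2: row 3 has {1,3,4,5,6,7,8,9}; col 2 has {1,3,4,5,6,7,8}; box has {1,3,4,5,6,7,8,9} → only 2 remains.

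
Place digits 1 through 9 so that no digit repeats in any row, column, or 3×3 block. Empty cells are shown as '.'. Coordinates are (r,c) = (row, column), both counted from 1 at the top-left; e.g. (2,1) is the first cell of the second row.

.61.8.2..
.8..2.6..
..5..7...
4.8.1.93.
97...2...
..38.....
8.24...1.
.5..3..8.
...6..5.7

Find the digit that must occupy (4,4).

7

(4,2) = 2: row 4 has {1,3,4,8,9}; col 2 has {5,6,7,8}; box has {3,4,7,8,9} → only 2 remains.
(5,3) = 6: row 5 has {2,7,9}; col 3 has {1,2,3,5,8}; box has {2,3,4,7,8,9} → only 6 remains.
(6,2) = 1: row 6 has {3,8}; col 2 has {2,5,6,7,8}; box has {2,3,4,6,7,8,9} → only 1 remains.
(7,7) = 3: row 7 has {1,2,4,8}; col 7 has {2,5,6,9}; box has {1,5,7,8} → only 3 remains.
(8,7) = 4: row 8 has {3,5,8}; col 7 has {2,3,5,6,9}; box has {1,3,5,7,8} → only 4 remains.
(9,5) = 9: row 9 has {5,6,7}; col 5 has {1,2,3,8}; box has {3,4,6} → only 9 remains.
(9,8) = 2: row 9 has {5,6,7,9}; col 8 has {1,3,8}; box has {1,3,4,5,7,8} → only 2 remains.
(6,1) = 5: row 6 has {1,3,8}; col 1 has {4,8,9}; box has {1,2,3,4,6,7,8,9} → only 5 remains.
(6,7) = 7: row 6 has {1,3,5,8}; col 7 has {2,3,4,5,6,9}; box has {3,9} → only 7 remains.
(7,2) = 9: row 7 has {1,2,3,4,8}; col 2 has {1,2,5,6,7,8}; box has {2,5,8} → only 9 remains.
(7,6) = 5: row 7 has {1,2,3,4,8,9}; col 6 has {2,7}; box has {3,4,6,9} → only 5 remains.
(7,9) = 6: row 7 has {1,2,3,4,5,8,9}; col 9 has {7}; box has {1,2,3,4,5,7,8} → only 6 remains.
(8,3) = 7: row 8 has {3,4,5,8}; col 3 has {1,2,3,5,6,8}; box has {2,5,8,9} → only 7 remains.
(8,6) = 1: row 8 has {3,4,5,7,8}; col 6 has {2,5,7}; box has {3,4,5,6,9} → only 1 remains.
(8,9) = 9: row 8 has {1,3,4,5,7,8}; col 9 has {6,7}; box has {1,2,3,4,5,6,7,8} → only 9 remains.
(9,3) = 4: row 9 has {2,5,6,7,9}; col 3 has {1,2,3,5,6,7,8}; box has {2,5,7,8,9} → only 4 remains.
(9,6) = 8: row 9 has {2,4,5,6,7,9}; col 6 has {1,2,5,7}; box has {1,3,4,5,6,9} → only 8 remains.
(2,3) = 9: row 2 has {2,6,8}; col 3 has {1,2,3,4,5,6,7,8}; box has {1,5,6,8} → only 9 remains.
(4,6) = 6: row 4 has {1,2,3,4,8,9}; col 6 has {1,2,5,7,8}; box has {1,2,8} → only 6 remains.
(4,9) = 5: row 4 has {1,2,3,4,6,8,9}; col 9 has {6,7,9}; box has {3,7,9} → only 5 remains.
(5,8) = 4: row 5 has {2,6,7,9}; col 8 has {1,2,3,8}; box has {3,5,7,9} → only 4 remains.
(6,5) = 4: row 6 has {1,3,5,7,8}; col 5 has {1,2,3,8,9}; box has {1,2,6,8} → only 4 remains.
(6,6) = 9: row 6 has {1,3,4,5,7,8}; col 6 has {1,2,5,6,7,8}; box has {1,2,4,6,8} → only 9 remains.
(6,8) = 6: row 6 has {1,3,4,5,7,8,9}; col 8 has {1,2,3,4,8}; box has {3,4,5,7,9} → only 6 remains.
(6,9) = 2: row 6 has {1,3,4,5,6,7,8,9}; col 9 has {5,6,7,9}; box has {3,4,5,6,7,9} → only 2 remains.
(7,5) = 7: row 7 has {1,2,3,4,5,6,8,9}; col 5 has {1,2,3,4,8,9}; box has {1,3,4,5,6,8,9} → only 7 remains.
(8,1) = 6: row 8 has {1,3,4,5,7,8,9}; col 1 has {4,5,8,9}; box has {2,4,5,7,8,9} → only 6 remains.
(8,4) = 2: row 8 has {1,3,4,5,6,7,8,9}; col 4 has {4,6,8}; box has {1,3,4,5,6,7,8,9} → only 2 remains.
(9,2) = 3: row 9 has {2,4,5,6,7,8,9}; col 2 has {1,2,5,6,7,8,9}; box has {2,4,5,6,7,8,9} → only 3 remains.
(3,2) = 4: row 3 has {5,7}; col 2 has {1,2,3,5,6,7,8,9}; box has {1,5,6,8,9} → only 4 remains.
(3,5) = 6: row 3 has {4,5,7}; col 5 has {1,2,3,4,7,8,9}; box has {2,7,8} → only 6 remains.
(3,8) = 9: row 3 has {4,5,6,7}; col 8 has {1,2,3,4,6,8}; box has {2,6} → only 9 remains.
(4,4) = 7: row 4 has {1,2,3,4,5,6,8,9}; col 4 has {2,4,6,8}; box has {1,2,4,6,8,9} → only 7 remains.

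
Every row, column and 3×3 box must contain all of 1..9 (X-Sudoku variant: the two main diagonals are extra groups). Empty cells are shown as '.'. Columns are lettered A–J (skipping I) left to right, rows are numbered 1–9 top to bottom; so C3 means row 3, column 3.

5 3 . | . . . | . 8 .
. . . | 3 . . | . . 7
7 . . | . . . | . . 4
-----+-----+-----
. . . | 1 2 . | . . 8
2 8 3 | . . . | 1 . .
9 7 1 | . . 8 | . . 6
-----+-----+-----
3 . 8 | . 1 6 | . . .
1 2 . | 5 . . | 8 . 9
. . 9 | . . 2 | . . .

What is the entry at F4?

3

J1 = 1 (sole candidate).
J5 = 5 (sole candidate).
D6 = 4 (sole candidate).
J7 = 2 (sole candidate).
A9 = 6 (sole candidate).
J9 = 3 (sole candidate).
A4 = 4 (sole candidate).
A2 = 8 (sole candidate).
F2 = 1 (hidden single in row 2).
B3 = 1 (hidden single in row 3).
H5 = 4 (hidden single in row 5).
D5 = 6 (hidden single in row 5).
E6 = 5 (hidden single in row 6).
D7 = 9 (hidden single in row 7).
H8 = 6 (hidden single in row 8).
C3 = 2 (sole candidate).
D3 = 8 (sole candidate).
D9 = 7 (sole candidate).
D1 = 2 (sole candidate).
G2 = 2 (hidden single in row 2).
G6 = 3 (sole candidate).
H6 = 2 (sole candidate).
H2 = 5 (hidden single in row 2).
G3 = 9 (sole candidate).
H3 = 3 (sole candidate).
G4 = 7 (sole candidate).
H4 = 9 (sole candidate).
E5 = 7 (sole candidate).
F5 = 9 (sole candidate).
G7 = 4 (sole candidate).
H7 = 7 (sole candidate).
G9 = 5 (sole candidate).
H9 = 1 (sole candidate).
G1 = 6 (sole candidate).
B2 = 9 (sole candidate).
E3 = 6 (sole candidate).
F3 = 5 (sole candidate).
F4 = 3: row 4 has {1,2,4,7,8,9}; col 6 has {1,2,5,6,8,9}; box has {1,2,4,5,6,7,8,9}; anti-diagonal has {1,2,4,5,6,7,8,9} → only 3 remains.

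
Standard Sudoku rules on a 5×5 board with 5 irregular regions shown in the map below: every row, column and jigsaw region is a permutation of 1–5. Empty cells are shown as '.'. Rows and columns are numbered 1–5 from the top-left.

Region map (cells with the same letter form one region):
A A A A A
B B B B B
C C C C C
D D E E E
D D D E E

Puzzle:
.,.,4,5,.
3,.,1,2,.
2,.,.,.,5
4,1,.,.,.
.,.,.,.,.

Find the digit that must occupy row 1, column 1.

1

row 1, column 1 = 1: row 1 has {4,5}; col 1 has {2,3,4}; region has {4,5} → only 1 remains.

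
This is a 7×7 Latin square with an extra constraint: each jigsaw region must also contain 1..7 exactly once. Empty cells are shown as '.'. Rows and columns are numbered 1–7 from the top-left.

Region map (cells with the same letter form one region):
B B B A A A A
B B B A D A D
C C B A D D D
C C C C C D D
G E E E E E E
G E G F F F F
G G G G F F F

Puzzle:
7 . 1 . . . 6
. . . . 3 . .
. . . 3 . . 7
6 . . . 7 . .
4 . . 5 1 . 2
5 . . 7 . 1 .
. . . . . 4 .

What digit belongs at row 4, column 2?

5

row 2, column 1 = 2: row 2 has {3}; col 1 has {4,5,6,7}; region has {1,7} → only 2 remains.
row 3, column 1 = 1: row 3 has {3,7}; col 1 has {2,4,5,6,7}; region has {6,7} → only 1 remains.
row 6, column 7 = 3: row 6 has {1,5,7}; col 7 has {2,6,7}; region has {1,4,7} → only 3 remains.
row 7, column 1 = 3: row 7 has {4}; col 1 has {1,2,4,5,6,7}; region has {4,5} → only 3 remains.
row 7, column 7 = 5: row 7 has {3,4}; col 7 has {2,3,6,7}; region has {1,3,4,7} → only 5 remains.
row 1, column 2 = 3: in row 1, 3 can only go here (every other open cell in that row sees a 3).
row 2, column 6 = 7: in row 2, 7 can only go here (every other open cell in that row sees a 7).
row 4, column 7 = 1: in row 4, 1 can only go here (every other open cell in that row sees a 1).
row 4, column 3 = 3: in row 4, 3 can only go here (every other open cell in that row sees a 3).
row 2, column 7 = 4: row 2 has {2,3,7}; col 7 has {1,2,3,5,6,7}; region has {1,3,7} → only 4 remains.
row 2, column 4 = 1: row 2 has {2,3,4,7}; col 4 has {3,5,7}; region has {3,6,7} → only 1 remains.
row 5, column 6 = 3: in row 5, 3 can only go here (every other open cell in that row sees a 3).
row 6, column 2 = 4: in row 6, 4 can only go here (every other open cell in that row sees a 4).
row 3, column 3 = 4: in row 3, 4 can only go here (every other open cell in that row sees a 4).
row 4, column 4 = 4: in row 4, 4 can only go here (every other open cell in that row sees a 4).
row 1, column 4 = 2: row 1 has {1,3,6,7}; col 4 has {1,3,4,5,7}; region has {1,3,6,7} → only 2 remains.
row 1, column 6 = 5: row 1 has {1,2,3,6,7}; col 6 has {1,3,4,7}; region has {1,2,3,6,7} → only 5 remains.
row 4, column 6 = 2: row 4 has {1,3,4,6,7}; col 6 has {1,3,4,5,7}; region has {1,3,4,7} → only 2 remains.
row 7, column 4 = 6: row 7 has {3,4,5}; col 4 has {1,2,3,4,5,7}; region has {3,4,5} → only 6 remains.
row 7, column 5 = 2: row 7 has {3,4,5,6}; col 5 has {1,3,7}; region has {1,3,4,5,7} → only 2 remains.
row 1, column 5 = 4: row 1 has {1,2,3,5,6,7}; col 5 has {1,2,3,7}; region has {1,2,3,5,6,7} → only 4 remains.
row 3, column 6 = 6: row 3 has {1,3,4,7}; col 6 has {1,2,3,4,5,7}; region has {1,2,3,4,7} → only 6 remains.
row 4, column 2 = 5: row 4 has {1,2,3,4,6,7}; col 2 has {3,4}; region has {1,3,4,6,7} → only 5 remains.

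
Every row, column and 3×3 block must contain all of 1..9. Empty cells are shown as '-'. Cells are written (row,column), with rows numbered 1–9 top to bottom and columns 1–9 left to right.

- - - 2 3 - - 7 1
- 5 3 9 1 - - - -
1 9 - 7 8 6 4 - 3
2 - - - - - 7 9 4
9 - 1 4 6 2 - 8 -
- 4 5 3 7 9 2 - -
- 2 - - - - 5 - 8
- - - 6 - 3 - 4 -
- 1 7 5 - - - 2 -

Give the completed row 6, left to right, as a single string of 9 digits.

(2,6) = 4: row 2 has {1,3,5,9}; col 6 has {2,3,6,9}; box has {1,2,3,6,7,8,9} → only 4 remains.
(2,8) = 6: row 2 has {1,3,4,5,9}; col 8 has {2,4,7,8,9}; box has {1,3,4,7} → only 6 remains.
(2,9) = 2: row 2 has {1,3,4,5,6,9}; col 9 has {1,3,4,8}; box has {1,3,4,6,7} → only 2 remains.
(3,3) = 2: row 3 has {1,3,4,6,7,8,9}; col 3 has {1,3,5,7}; box has {1,3,5,9} → only 2 remains.
(3,8) = 5: row 3 has {1,2,3,4,6,7,8,9}; col 8 has {2,4,6,7,8,9}; box has {1,2,3,4,6,7} → only 5 remains.
(4,5) = 5: row 4 has {2,4,7,9}; col 5 has {1,3,6,7,8}; box has {2,3,4,6,7,9} → only 5 remains.
(5,7) = 3: row 5 has {1,2,4,6,8,9}; col 7 has {2,4,5,7}; box has {2,4,7,8,9} → only 3 remains.
(5,9) = 5: row 5 has {1,2,3,4,6,8,9}; col 9 has {1,2,3,4,8}; box has {2,3,4,7,8,9} → only 5 remains.
(6,8) = 1: row 6 has {2,3,4,5,7,9}; col 8 has {2,4,5,6,7,8,9}; box has {2,3,4,5,7,8,9} → only 1 remains.
(6,9) = 6: row 6 has {1,2,3,4,5,7,9}; col 9 has {1,2,3,4,5,8}; box has {1,2,3,4,5,7,8,9} → only 6 remains.
(7,4) = 1: row 7 has {2,5,8}; col 4 has {2,3,4,5,6,7,9}; box has {3,5,6} → only 1 remains.
(7,6) = 7: row 7 has {1,2,5,8}; col 6 has {2,3,4,6,9}; box has {1,3,5,6} → only 7 remains.
(7,8) = 3: row 7 has {1,2,5,7,8}; col 8 has {1,2,4,5,6,7,8,9}; box has {2,4,5,8} → only 3 remains.
(8,2) = 8: row 8 has {3,4,6}; col 2 has {1,2,4,5,9}; box has {1,2,7} → only 8 remains.
(8,3) = 9: row 8 has {3,4,6,8}; col 3 has {1,2,3,5,7}; box has {1,2,7,8} → only 9 remains.
(8,5) = 2: row 8 has {3,4,6,8,9}; col 5 has {1,3,5,6,7,8}; box has {1,3,5,6,7} → only 2 remains.
(8,7) = 1: row 8 has {2,3,4,6,8,9}; col 7 has {2,3,4,5,7}; box has {2,3,4,5,8} → only 1 remains.
(8,9) = 7: row 8 has {1,2,3,4,6,8,9}; col 9 has {1,2,3,4,5,6,8}; box has {1,2,3,4,5,8} → only 7 remains.
(9,6) = 8: row 9 has {1,2,5,7}; col 6 has {2,3,4,6,7,9}; box has {1,2,3,5,6,7} → only 8 remains.
(9,9) = 9: row 9 has {1,2,5,7,8}; col 9 has {1,2,3,4,5,6,7,8}; box has {1,2,3,4,5,7,8} → only 9 remains.
(1,2) = 6: row 1 has {1,2,3,7}; col 2 has {1,2,4,5,8,9}; box has {1,2,3,5,9} → only 6 remains.
(1,6) = 5: row 1 has {1,2,3,6,7}; col 6 has {2,3,4,6,7,8,9}; box has {1,2,3,4,6,7,8,9} → only 5 remains.
(2,7) = 8: row 2 has {1,2,3,4,5,6,9}; col 7 has {1,2,3,4,5,7}; box has {1,2,3,4,5,6,7} → only 8 remains.
(4,2) = 3: row 4 has {2,4,5,7,9}; col 2 has {1,2,4,5,6,8,9}; box has {1,2,4,5,9} → only 3 remains.
(4,4) = 8: row 4 has {2,3,4,5,7,9}; col 4 has {1,2,3,4,5,6,7,9}; box has {2,3,4,5,6,7,9} → only 8 remains.
(4,6) = 1: row 4 has {2,3,4,5,7,8,9}; col 6 has {2,3,4,5,6,7,8,9}; box has {2,3,4,5,6,7,8,9} → only 1 remains.
(5,2) = 7: row 5 has {1,2,3,4,5,6,8,9}; col 2 has {1,2,3,4,5,6,8,9}; box has {1,2,3,4,5,9} → only 7 remains.
(6,1) = 8: row 6 has {1,2,3,4,5,6,7,9}; col 1 has {1,2,9}; box has {1,2,3,4,5,7,9} → only 8 remains.

845379216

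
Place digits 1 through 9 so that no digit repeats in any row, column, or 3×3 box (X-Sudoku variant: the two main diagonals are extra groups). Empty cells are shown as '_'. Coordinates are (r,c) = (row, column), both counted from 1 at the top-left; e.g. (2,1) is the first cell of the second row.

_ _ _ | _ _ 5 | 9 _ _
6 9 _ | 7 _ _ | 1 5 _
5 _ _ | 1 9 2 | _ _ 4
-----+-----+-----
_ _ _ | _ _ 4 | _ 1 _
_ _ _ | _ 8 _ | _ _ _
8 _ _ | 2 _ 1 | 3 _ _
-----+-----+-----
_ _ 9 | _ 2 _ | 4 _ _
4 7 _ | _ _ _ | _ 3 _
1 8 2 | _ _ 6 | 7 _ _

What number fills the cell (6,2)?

6

(3,2) = 3 (sole candidate).
(3,3) = 7 (sole candidate).
(3,7) = 6 (sole candidate).
(3,8) = 8 (sole candidate).
(7,1) = 3 (sole candidate).
(7,8) = 6 (sole candidate).
(9,8) = 9 (sole candidate).
(9,9) = 5 (sole candidate).
(1,1) = 2 (sole candidate).
(1,8) = 7 (sole candidate).
(1,9) = 3 (sole candidate).
(2,9) = 2 (sole candidate).
(4,4) = 6 (sole candidate).
(6,8) = 4 (sole candidate).
(7,2) = 5 (sole candidate).
(7,4) = 8 (sole candidate).
(7,6) = 7 (sole candidate).
(7,9) = 1 (sole candidate).
(8,3) = 6 (sole candidate).
(8,6) = 9 (sole candidate).
(8,9) = 8 (sole candidate).
(1,4) = 4 (sole candidate).
(1,5) = 6 (sole candidate).
(2,5) = 3 (sole candidate).
(2,6) = 8 (sole candidate).
(4,2) = 2 (sole candidate).
(5,6) = 3 (sole candidate).
(5,8) = 2 (sole candidate).
(6,2) = 6: row 6 has {1,2,3,4,8}; col 2 has {2,3,5,7,8,9}; box has {2,8} → only 6 remains.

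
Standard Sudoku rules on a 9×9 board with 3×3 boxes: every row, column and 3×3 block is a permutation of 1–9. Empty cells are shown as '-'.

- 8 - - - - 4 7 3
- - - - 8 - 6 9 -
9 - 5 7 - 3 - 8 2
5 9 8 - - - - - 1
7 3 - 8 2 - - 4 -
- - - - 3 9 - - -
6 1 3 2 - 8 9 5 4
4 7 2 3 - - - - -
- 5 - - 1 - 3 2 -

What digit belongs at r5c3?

6

r2c9 = 5: row 2 has {6,8,9}; col 9 has {1,2,3,4}; box has {2,3,4,6,7,8,9} → only 5 remains.
r3c7 = 1: row 3 has {2,3,5,7,8,9}; col 7 has {3,4,6,9}; box has {2,3,4,5,6,7,8,9} → only 1 remains.
r5c7 = 5: row 5 has {2,3,4,7,8}; col 7 has {1,3,4,6,9}; box has {1,4} → only 5 remains.
r6c8 = 6: row 6 has {3,9}; col 8 has {2,4,5,7,8,9}; box has {1,4,5} → only 6 remains.
r7c5 = 7: row 7 has {1,2,3,4,5,6,8,9}; col 5 has {1,2,3,8}; box has {1,2,3,8} → only 7 remains.
r8c7 = 8: row 8 has {2,3,4,7}; col 7 has {1,3,4,5,6,9}; box has {2,3,4,5,9} → only 8 remains.
r8c8 = 1: row 8 has {2,3,4,7,8}; col 8 has {2,4,5,6,7,8,9}; box has {2,3,4,5,8,9} → only 1 remains.
r8c9 = 6: row 8 has {1,2,3,4,7,8}; col 9 has {1,2,3,4,5}; box has {1,2,3,4,5,8,9} → only 6 remains.
r9c1 = 8: row 9 has {1,2,3,5}; col 1 has {4,5,6,7,9}; box has {1,2,3,4,5,6,7} → only 8 remains.
r9c3 = 9: row 9 has {1,2,3,5,8}; col 3 has {2,3,5,8}; box has {1,2,3,4,5,6,7,8} → only 9 remains.
r9c9 = 7: row 9 has {1,2,3,5,8,9}; col 9 has {1,2,3,4,5,6}; box has {1,2,3,4,5,6,8,9} → only 7 remains.
r4c8 = 3: row 4 has {1,5,8,9}; col 8 has {1,2,4,5,6,7,8,9}; box has {1,4,5,6} → only 3 remains.
r5c9 = 9: row 5 has {2,3,4,5,7,8}; col 9 has {1,2,3,4,5,6,7}; box has {1,3,4,5,6} → only 9 remains.
r6c9 = 8: row 6 has {3,6,9}; col 9 has {1,2,3,4,5,6,7,9}; box has {1,3,4,5,6,9} → only 8 remains.
r8c6 = 5: row 8 has {1,2,3,4,6,7,8}; col 6 has {3,8,9}; box has {1,2,3,7,8} → only 5 remains.
r8c5 = 9: row 8 has {1,2,3,4,5,6,7,8}; col 5 has {1,2,3,7,8}; box has {1,2,3,5,7,8} → only 9 remains.
r1c4 = 9: in row 1, 9 can only go here (every other open cell in that row sees a 9).
r1c5 = 5: in row 1, 5 can only go here (every other open cell in that row sees a 5).
r2c1 = 3: in row 2, 3 can only go here (every other open cell in that row sees a 3).
r2c3 = 7: in row 2, 7 can only go here (every other open cell in that row sees a 7).
r4c7 = 2: in row 4, 2 can only go here (every other open cell in that row sees a 2).
r6c7 = 7: row 6 has {3,6,8,9}; col 7 has {1,2,3,4,5,6,8,9}; box has {1,2,3,4,5,6,8,9} → only 7 remains.
r4c6 = 7: in row 4, 7 can only go here (every other open cell in that row sees a 7).
r6c4 = 5: in row 6, 5 can only go here (every other open cell in that row sees a 5).
r3c2 = 6: in column 2, 6 can only go here (every other open cell in that column sees a 6).
r1c3 = 1: row 1 has {3,4,5,7,8,9}; col 3 has {2,3,5,7,8,9}; box has {3,5,6,7,8,9} → only 1 remains.
r3c5 = 4: row 3 has {1,2,3,5,6,7,8,9}; col 5 has {1,2,3,5,7,8,9}; box has {3,5,7,8,9} → only 4 remains.
r4c5 = 6: row 4 has {1,2,3,5,7,8,9}; col 5 has {1,2,3,4,5,7,8,9}; box has {2,3,5,7,8,9} → only 6 remains.
r5c3 = 6: row 5 has {2,3,4,5,7,8,9}; col 3 has {1,2,3,5,7,8,9}; box has {3,5,7,8,9} → only 6 remains.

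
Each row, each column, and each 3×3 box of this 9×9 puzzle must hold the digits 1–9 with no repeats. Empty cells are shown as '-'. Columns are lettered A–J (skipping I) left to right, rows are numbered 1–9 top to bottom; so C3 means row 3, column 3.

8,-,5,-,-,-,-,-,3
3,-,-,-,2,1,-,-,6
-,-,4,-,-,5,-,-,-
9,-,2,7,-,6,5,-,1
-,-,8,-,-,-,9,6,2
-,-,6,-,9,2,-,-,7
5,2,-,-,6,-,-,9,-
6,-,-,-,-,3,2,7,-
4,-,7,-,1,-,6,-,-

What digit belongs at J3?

C2 = 9: row 2 has {1,2,3,6}; col 3 has {2,4,5,6,7,8}; box has {3,4,5,8} → only 9 remains.
F5 = 4: row 5 has {2,6,8,9}; col 6 has {1,2,3,5,6}; box has {2,6,7,9} → only 4 remains.
A6 = 1: row 6 has {2,6,7,9}; col 1 has {3,4,5,6,8,9}; box has {2,6,8,9} → only 1 remains.
C8 = 1: row 8 has {2,3,6,7}; col 3 has {2,4,5,6,7,8,9}; box has {2,4,5,6,7} → only 1 remains.
B2 = 7: row 2 has {1,2,3,6,9}; col 2 has {2}; box has {3,4,5,8,9} → only 7 remains.
A3 = 2: row 3 has {4,5}; col 1 has {1,3,4,5,6,8,9}; box has {3,4,5,7,8,9} → only 2 remains.
A5 = 7: row 5 has {2,4,6,8,9}; col 1 has {1,2,3,4,5,6,8,9}; box has {1,2,6,8,9} → only 7 remains.
C7 = 3: row 7 has {2,5,6,9}; col 3 has {1,2,4,5,6,7,8,9}; box has {1,2,4,5,6,7} → only 3 remains.
H1 = 2: in row 1, 2 can only go here (every other open cell in that row sees a 2).
H2 = 5: in row 2, 5 can only go here (every other open cell in that row sees a 5).
D5 = 1: in row 5, 1 can only go here (every other open cell in that row sees a 1).
G7 = 1: in row 7, 1 can only go here (every other open cell in that row sees a 1).
F7 = 7: in row 7, 7 can only go here (every other open cell in that row sees a 7).
F1 = 9: row 1 has {2,3,5,8}; col 6 has {1,2,3,4,5,6,7}; box has {1,2,5} → only 9 remains.
F9 = 8: row 9 has {1,4,6,7}; col 6 has {1,2,3,4,5,6,7,9}; box has {1,3,6,7} → only 8 remains.
H9 = 3: row 9 has {1,4,6,7,8}; col 8 has {2,5,6,7,9}; box has {1,2,6,7,9} → only 3 remains.
J9 = 5: row 9 has {1,3,4,6,7,8}; col 9 has {1,2,3,6,7}; box has {1,2,3,6,7,9} → only 5 remains.
D7 = 4: row 7 has {1,2,3,5,6,7,9}; col 4 has {1,7}; box has {1,3,6,7,8} → only 4 remains.
J7 = 8: row 7 has {1,2,3,4,5,6,7,9}; col 9 has {1,2,3,5,6,7}; box has {1,2,3,5,6,7,9} → only 8 remains.
E8 = 5: row 8 has {1,2,3,6,7}; col 5 has {1,2,6,9}; box has {1,3,4,6,7,8} → only 5 remains.
J8 = 4: row 8 has {1,2,3,5,6,7}; col 9 has {1,2,3,5,6,7,8}; box has {1,2,3,5,6,7,8,9} → only 4 remains.
B9 = 9: row 9 has {1,3,4,5,6,7,8}; col 2 has {2,7}; box has {1,2,3,4,5,6,7} → only 9 remains.
D9 = 2: row 9 has {1,3,4,5,6,7,8,9}; col 4 has {1,4,7}; box has {1,3,4,5,6,7,8} → only 2 remains.
D1 = 6: row 1 has {2,3,5,8,9}; col 4 has {1,2,4,7}; box has {1,2,5,9} → only 6 remains.
D2 = 8: row 2 has {1,2,3,5,6,7,9}; col 4 has {1,2,4,6,7}; box has {1,2,5,6,9} → only 8 remains.
G2 = 4: row 2 has {1,2,3,5,6,7,8,9}; col 7 has {1,2,5,6,9}; box has {2,3,5,6} → only 4 remains.
D3 = 3: row 3 has {2,4,5}; col 4 has {1,2,4,6,7,8}; box has {1,2,5,6,8,9} → only 3 remains.
E3 = 7: row 3 has {2,3,4,5}; col 5 has {1,2,5,6,9}; box has {1,2,3,5,6,8,9} → only 7 remains.
G3 = 8: row 3 has {2,3,4,5,7}; col 7 has {1,2,4,5,6,9}; box has {2,3,4,5,6} → only 8 remains.
H3 = 1: row 3 has {2,3,4,5,7,8}; col 8 has {2,3,5,6,7,9}; box has {2,3,4,5,6,8} → only 1 remains.
J3 = 9: row 3 has {1,2,3,4,5,7,8}; col 9 has {1,2,3,4,5,6,7,8}; box has {1,2,3,4,5,6,8} → only 9 remains.

9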